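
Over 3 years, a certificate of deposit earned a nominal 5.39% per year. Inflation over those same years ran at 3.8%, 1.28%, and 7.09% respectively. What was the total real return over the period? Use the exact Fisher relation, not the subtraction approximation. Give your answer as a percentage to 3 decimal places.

Cumulative inflation factor: 1.038 × 1.0128 × 1.0709 ≈ 1.12582.
Nominal growth factor: 1.17057. Real growth factor = 1.17057 / 1.12582 ≈ 1.03975.
Total real return ≈ 3.9748%.

3.975%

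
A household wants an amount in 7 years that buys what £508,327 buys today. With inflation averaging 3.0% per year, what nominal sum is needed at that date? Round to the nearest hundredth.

£625,178.09

Cumulative price-level factor: (1+3.0%)^7 ≈ 1.2298738654.
Multiplying £508,327 by the price-level factor gives the future nominal sum.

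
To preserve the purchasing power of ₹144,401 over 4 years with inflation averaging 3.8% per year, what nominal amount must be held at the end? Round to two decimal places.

Cumulative price-level factor: (1+3.8%)^4 ≈ 1.1608855731.
The nominal amount required is ₹144,401 scaled up by that factor.

₹167,633.04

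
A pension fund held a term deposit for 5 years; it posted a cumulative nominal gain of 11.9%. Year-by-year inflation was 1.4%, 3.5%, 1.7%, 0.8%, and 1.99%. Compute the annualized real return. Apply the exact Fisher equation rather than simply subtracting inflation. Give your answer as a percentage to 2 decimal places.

0.39%

Cumulative inflation factor: 1.014 × 1.035 × 1.017 × 1.008 × 1.0199 ≈ 1.09728.
Nominal growth factor: 1.11900. Real growth factor = 1.11900 / 1.09728 ≈ 1.01979.
Annualized: 1.01979^(1/5) − 1 ≈ 0.00393.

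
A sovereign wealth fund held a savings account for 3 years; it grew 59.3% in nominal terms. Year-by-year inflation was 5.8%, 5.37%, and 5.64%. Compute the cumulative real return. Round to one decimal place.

35.3%

Cumulative inflation factor: 1.058 × 1.0537 × 1.0564 ≈ 1.17769.
Nominal growth factor: 1.59300. Real growth factor = 1.59300 / 1.17769 ≈ 1.35265.
Total real return ≈ 35.2648%.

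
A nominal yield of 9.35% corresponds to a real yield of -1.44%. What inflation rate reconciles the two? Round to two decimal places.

From (1+r_nom) = (1+r_real)(1+π), we get 1+π = (1 + 9.35%)/(1 − 1.44%) = 1.0935/0.9856 ≈ 1.10948.
So π ≈ 10.9476%.

10.95%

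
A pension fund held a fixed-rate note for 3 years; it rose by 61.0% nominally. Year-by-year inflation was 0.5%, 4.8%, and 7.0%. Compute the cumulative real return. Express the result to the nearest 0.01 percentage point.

Cumulative inflation factor: 1.005 × 1.048 × 1.070 ≈ 1.12697.
Nominal growth factor: 1.61000. Real growth factor = 1.61000 / 1.12697 ≈ 1.42861.
Total real return ≈ 42.8614%.

42.86%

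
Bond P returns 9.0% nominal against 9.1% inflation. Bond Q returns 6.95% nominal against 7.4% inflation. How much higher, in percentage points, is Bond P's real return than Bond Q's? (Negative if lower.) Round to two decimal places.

0.33

Bond P real return: 1.090/1.091 − 1 = -0.092%.
Bond Q real return: 1.0695/1.074 − 1 = -0.419%.
Difference: -0.092 − (-0.419) = 0.327 pp.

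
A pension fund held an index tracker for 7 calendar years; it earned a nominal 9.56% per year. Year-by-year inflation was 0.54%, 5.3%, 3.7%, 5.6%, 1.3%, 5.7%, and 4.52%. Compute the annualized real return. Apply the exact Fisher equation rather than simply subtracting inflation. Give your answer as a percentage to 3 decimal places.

Cumulative inflation factor: 1.0054 × 1.053 × 1.037 × 1.056 × 1.013 × 1.057 × 1.0452 ≈ 1.29746.
Nominal growth factor: 1.89480. Real growth factor = 1.89480 / 1.29746 ≈ 1.46040.
Annualized: 1.46040^(1/7) − 1 ≈ 0.05559.

5.559%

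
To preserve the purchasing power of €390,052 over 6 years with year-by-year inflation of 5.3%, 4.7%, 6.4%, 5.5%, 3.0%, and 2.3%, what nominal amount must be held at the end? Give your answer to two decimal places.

Cumulative price-level factor: 1.053 × 1.047 × 1.064 × 1.055 × 1.030 × 1.023 ≈ 1.3040132338.
Multiplying €390,052 by the price-level factor gives the future nominal sum.

€508,632.97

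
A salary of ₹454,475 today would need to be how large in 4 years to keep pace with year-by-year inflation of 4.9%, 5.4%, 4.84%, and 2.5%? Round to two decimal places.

₹539,979.13

Cumulative price-level factor: 1.049 × 1.054 × 1.0484 × 1.025 ≈ 1.1881382481.
The nominal amount required is ₹454,475 scaled up by that factor.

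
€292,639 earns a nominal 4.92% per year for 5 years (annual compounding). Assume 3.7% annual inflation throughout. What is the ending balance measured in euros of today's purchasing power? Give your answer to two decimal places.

€310,262.89

Nominal value at maturity: €292,639 × (1 + 4.92%)^5 ≈ €372,069.11.
Price-level factor over 5 years: (1 + 3.7%)^5 ≈ 1.1992059701.
Dividing the nominal maturity value by the price-level factor gives the value in today's money.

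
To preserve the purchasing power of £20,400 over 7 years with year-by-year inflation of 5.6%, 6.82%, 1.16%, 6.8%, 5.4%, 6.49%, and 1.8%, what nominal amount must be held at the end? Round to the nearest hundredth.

£28,406.91

Cumulative price-level factor: 1.056 × 1.0682 × 1.0116 × 1.068 × 1.054 × 1.0649 × 1.018 ≈ 1.3924954382.
Multiplying £20,400 by the price-level factor gives the future nominal sum.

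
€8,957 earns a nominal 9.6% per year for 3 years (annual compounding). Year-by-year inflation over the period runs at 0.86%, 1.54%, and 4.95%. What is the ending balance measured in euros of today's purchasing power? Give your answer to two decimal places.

€10,971.24

Nominal value at maturity: €8,957 × (1 + 9.6%)^3 ≈ €11,792.18.
Price-level factor over 3 years: 1.0086 × 1.0154 × 1.0495 ≈ 1.0748269958.
Dividing the nominal maturity value by the price-level factor gives the value in today's money.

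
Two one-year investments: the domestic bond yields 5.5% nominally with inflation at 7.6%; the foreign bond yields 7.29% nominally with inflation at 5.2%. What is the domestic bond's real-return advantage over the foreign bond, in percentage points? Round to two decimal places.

-3.94

The domestic bond real return: 1.055/1.076 − 1 = -1.952%.
The foreign bond real return: 1.0729/1.052 − 1 = 1.987%.
Difference: -1.952 − 1.987 = -3.939 pp.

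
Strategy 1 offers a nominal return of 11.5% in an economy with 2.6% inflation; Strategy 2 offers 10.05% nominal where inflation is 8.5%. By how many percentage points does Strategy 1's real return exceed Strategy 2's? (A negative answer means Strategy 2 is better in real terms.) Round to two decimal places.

7.25

Strategy 1 real return: 1.115/1.026 − 1 = 8.674%.
Strategy 2 real return: 1.1005/1.085 − 1 = 1.429%.
Difference: 8.674 − 1.429 = 7.245 pp.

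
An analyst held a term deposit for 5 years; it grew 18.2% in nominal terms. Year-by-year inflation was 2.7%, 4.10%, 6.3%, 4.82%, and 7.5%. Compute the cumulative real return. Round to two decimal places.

-7.70%

Cumulative inflation factor: 1.027 × 1.0410 × 1.063 × 1.0482 × 1.075 ≈ 1.28058.
Nominal growth factor: 1.18200. Real growth factor = 1.18200 / 1.28058 ≈ 0.92302.
Total real return ≈ -7.6981%.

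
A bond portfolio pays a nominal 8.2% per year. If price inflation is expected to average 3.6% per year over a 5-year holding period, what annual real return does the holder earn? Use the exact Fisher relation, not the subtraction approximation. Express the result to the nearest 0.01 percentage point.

With constant rates the annual real return is the same each year: (1+8.2%)/(1+3.6%) − 1 = 0.04440.

4.44%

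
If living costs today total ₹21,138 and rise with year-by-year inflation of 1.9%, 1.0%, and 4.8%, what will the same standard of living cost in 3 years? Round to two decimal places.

Cumulative price-level factor: 1.019 × 1.010 × 1.048 = 1.07859112.
Multiplying ₹21,138 by the price-level factor gives the future nominal sum.

₹22,799.26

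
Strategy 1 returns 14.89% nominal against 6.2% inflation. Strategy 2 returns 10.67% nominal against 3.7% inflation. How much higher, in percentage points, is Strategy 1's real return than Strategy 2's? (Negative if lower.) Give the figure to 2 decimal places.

1.46

Strategy 1 real return: 1.1489/1.062 − 1 = 8.183%.
Strategy 2 real return: 1.1067/1.037 − 1 = 6.721%.
Difference: 8.183 − 6.721 = 1.462 pp.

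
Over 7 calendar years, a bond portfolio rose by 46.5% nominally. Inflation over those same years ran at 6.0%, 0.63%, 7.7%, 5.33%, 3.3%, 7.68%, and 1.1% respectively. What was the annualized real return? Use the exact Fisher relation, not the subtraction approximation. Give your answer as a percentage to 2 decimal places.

1.06%

Cumulative inflation factor: 1.060 × 1.0063 × 1.077 × 1.0533 × 1.033 × 1.0768 × 1.011 ≈ 1.36078.
Nominal growth factor: 1.46500. Real growth factor = 1.46500 / 1.36078 ≈ 1.07659.
Annualized: 1.07659^(1/7) − 1 ≈ 0.01060.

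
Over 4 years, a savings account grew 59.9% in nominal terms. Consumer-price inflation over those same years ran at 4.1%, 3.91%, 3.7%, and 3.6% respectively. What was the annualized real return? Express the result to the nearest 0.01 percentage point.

Cumulative inflation factor: 1.041 × 1.0391 × 1.037 × 1.036 ≈ 1.16211.
Nominal growth factor: 1.59900. Real growth factor = 1.59900 / 1.16211 ≈ 1.37595.
Annualized: 1.37595^(1/4) − 1 ≈ 0.08305.

8.31%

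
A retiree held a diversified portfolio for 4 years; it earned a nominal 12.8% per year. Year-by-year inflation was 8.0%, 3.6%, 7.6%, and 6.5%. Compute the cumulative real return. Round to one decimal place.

Cumulative inflation factor: 1.080 × 1.036 × 1.076 × 1.065 ≈ 1.28217.
Nominal growth factor: 1.61896. Real growth factor = 1.61896 / 1.28217 ≈ 1.26267.
Total real return ≈ 26.2673%.

26.3%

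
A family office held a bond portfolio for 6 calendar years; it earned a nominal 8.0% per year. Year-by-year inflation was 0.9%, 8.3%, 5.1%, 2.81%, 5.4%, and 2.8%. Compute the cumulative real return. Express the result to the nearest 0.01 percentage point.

24.04%

Cumulative inflation factor: 1.009 × 1.083 × 1.051 × 1.0281 × 1.054 × 1.028 ≈ 1.27936.
Nominal growth factor: 1.58687. Real growth factor = 1.58687 / 1.27936 ≈ 1.24037.
Total real return ≈ 24.0370%.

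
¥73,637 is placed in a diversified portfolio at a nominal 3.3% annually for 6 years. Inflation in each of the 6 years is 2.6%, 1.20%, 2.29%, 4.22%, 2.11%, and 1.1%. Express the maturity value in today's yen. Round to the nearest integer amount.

¥78,301

Nominal value at maturity: ¥73,637 × (1 + 3.3%)^6 ≈ ¥89,474.
Price-level factor over 6 years: 1.026 × 1.0120 × 1.0229 × 1.0422 × 1.0211 × 1.011 ≈ 1.1426982243.
Dividing the nominal maturity value by the price-level factor gives the value in today's money.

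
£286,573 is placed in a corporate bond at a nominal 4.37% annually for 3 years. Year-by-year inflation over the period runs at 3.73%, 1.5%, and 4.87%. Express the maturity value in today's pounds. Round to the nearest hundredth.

Nominal value at maturity: £286,573 × (1 + 4.37%)^3 ≈ £325,808.43.
Price-level factor over 3 years: 1.0373 × 1.015 × 1.0487 ≈ 1.1041337577.
Dividing the nominal maturity value by the price-level factor gives the value in today's money.

£295,080.58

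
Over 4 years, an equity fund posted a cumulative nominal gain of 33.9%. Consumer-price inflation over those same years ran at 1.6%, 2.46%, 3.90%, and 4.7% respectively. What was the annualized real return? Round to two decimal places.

4.28%

Cumulative inflation factor: 1.016 × 1.0246 × 1.0390 × 1.047 ≈ 1.13243.
Nominal growth factor: 1.33900. Real growth factor = 1.33900 / 1.13243 ≈ 1.18242.
Annualized: 1.18242^(1/4) − 1 ≈ 0.04278.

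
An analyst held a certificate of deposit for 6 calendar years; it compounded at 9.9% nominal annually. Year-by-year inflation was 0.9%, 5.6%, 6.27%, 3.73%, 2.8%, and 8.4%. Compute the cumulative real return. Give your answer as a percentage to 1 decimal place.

Cumulative inflation factor: 1.009 × 1.056 × 1.0627 × 1.0373 × 1.028 × 1.084 ≈ 1.30886.
Nominal growth factor: 1.76192. Real growth factor = 1.76192 / 1.30886 ≈ 1.34615.
Total real return ≈ 34.6150%.

34.6%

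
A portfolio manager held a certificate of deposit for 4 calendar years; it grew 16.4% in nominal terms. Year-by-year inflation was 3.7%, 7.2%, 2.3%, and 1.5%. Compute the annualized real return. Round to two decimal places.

Cumulative inflation factor: 1.037 × 1.072 × 1.023 × 1.015 ≈ 1.15429.
Nominal growth factor: 1.16400. Real growth factor = 1.16400 / 1.15429 ≈ 1.00841.
Annualized: 1.00841^(1/4) − 1 ≈ 0.00210.

0.21%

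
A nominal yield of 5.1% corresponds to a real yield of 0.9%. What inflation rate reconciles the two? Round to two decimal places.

4.16%

From (1+r_nom) = (1+r_real)(1+π), we get 1+π = (1 + 5.1%)/(1 + 0.9%) = 1.051/1.009 ≈ 1.04163.
So π ≈ 4.1625%.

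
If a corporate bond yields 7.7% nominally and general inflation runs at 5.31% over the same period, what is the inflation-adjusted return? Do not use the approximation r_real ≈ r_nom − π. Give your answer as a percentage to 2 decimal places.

2.27%

Real return via the Fisher equation: (1 + 7.7%)/(1 + 5.31%) − 1 = 1.077/1.0531 − 1 ≈ 0.02269.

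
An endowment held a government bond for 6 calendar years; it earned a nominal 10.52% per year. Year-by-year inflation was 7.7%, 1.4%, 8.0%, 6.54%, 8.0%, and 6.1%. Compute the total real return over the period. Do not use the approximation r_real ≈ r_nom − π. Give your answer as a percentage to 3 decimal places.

26.566%

Cumulative inflation factor: 1.077 × 1.014 × 1.080 × 1.0654 × 1.080 × 1.061 ≈ 1.43989.
Nominal growth factor: 1.82241. Real growth factor = 1.82241 / 1.43989 ≈ 1.26566.
Total real return ≈ 26.5657%.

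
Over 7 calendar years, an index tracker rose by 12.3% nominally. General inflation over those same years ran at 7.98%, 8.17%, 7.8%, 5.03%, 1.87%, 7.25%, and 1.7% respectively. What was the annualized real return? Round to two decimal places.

-3.77%

Cumulative inflation factor: 1.0798 × 1.0817 × 1.078 × 1.0503 × 1.0187 × 1.0725 × 1.017 ≈ 1.46942.
Nominal growth factor: 1.12300. Real growth factor = 1.12300 / 1.46942 ≈ 0.76425.
Annualized: 0.76425^(1/7) − 1 ≈ -0.03768.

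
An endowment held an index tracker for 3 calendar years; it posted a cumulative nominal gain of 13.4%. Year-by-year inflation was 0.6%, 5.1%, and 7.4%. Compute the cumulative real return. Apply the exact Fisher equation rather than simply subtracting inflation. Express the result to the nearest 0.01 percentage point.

-0.14%

Cumulative inflation factor: 1.006 × 1.051 × 1.074 ≈ 1.13555.
Nominal growth factor: 1.13400. Real growth factor = 1.13400 / 1.13555 ≈ 0.99864.
Total real return ≈ -0.1362%.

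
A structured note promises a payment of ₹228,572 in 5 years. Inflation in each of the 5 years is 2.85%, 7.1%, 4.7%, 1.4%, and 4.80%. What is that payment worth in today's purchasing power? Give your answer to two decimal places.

₹186,501.94

Price-level factor over 5 years: 1.0285 × 1.071 × 1.047 × 1.014 × 1.0480 ≈ 1.2255744153.
Purchasing power today: ₹228,572 divided by that factor.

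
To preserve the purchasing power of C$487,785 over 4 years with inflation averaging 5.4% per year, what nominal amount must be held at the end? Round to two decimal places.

C$601,992.23

Cumulative price-level factor: (1+5.4%)^4 ≈ 1.2341343591.
The nominal amount required is C$487,785 scaled up by that factor.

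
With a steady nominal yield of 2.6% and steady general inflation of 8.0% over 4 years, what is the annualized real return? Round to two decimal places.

With constant rates the annual real return is the same each year: (1+2.6%)/(1+8.0%) − 1 = -0.05000.

-5.00%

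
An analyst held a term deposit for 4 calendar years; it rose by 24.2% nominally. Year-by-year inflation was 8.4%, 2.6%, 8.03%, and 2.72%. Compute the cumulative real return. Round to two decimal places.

Cumulative inflation factor: 1.084 × 1.026 × 1.0803 × 1.0272 ≈ 1.23417.
Nominal growth factor: 1.24200. Real growth factor = 1.24200 / 1.23417 ≈ 1.00634.
Total real return ≈ 0.6342%.

0.63%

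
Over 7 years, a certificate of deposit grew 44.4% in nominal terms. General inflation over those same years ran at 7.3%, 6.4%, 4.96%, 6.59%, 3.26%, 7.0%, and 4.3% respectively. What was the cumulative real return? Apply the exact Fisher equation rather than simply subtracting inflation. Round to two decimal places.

-1.90%

Cumulative inflation factor: 1.073 × 1.064 × 1.0496 × 1.0659 × 1.0326 × 1.070 × 1.043 ≈ 1.47191.
Nominal growth factor: 1.44400. Real growth factor = 1.44400 / 1.47191 ≈ 0.98104.
Total real return ≈ -1.8963%.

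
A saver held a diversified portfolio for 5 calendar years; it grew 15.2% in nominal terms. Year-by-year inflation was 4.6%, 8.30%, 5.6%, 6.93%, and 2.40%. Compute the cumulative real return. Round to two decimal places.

Cumulative inflation factor: 1.046 × 1.0830 × 1.056 × 1.0693 × 1.0240 ≈ 1.30986.
Nominal growth factor: 1.15200. Real growth factor = 1.15200 / 1.30986 ≈ 0.87949.
Total real return ≈ -12.0514%.

-12.05%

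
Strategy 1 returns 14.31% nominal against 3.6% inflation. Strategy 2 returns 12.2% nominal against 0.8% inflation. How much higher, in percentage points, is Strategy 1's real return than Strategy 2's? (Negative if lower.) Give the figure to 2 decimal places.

Strategy 1 real return: 1.1431/1.036 − 1 = 10.338%.
Strategy 2 real return: 1.122/1.008 − 1 = 11.310%.
Difference: 10.338 − 11.310 = -0.972 pp.

-0.97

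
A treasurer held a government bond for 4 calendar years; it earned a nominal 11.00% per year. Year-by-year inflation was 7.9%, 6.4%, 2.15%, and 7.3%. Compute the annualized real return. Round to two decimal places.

Cumulative inflation factor: 1.079 × 1.064 × 1.0215 × 1.073 ≈ 1.25835.
Nominal growth factor: 1.51807. Real growth factor = 1.51807 / 1.25835 ≈ 1.20640.
Annualized: 1.20640^(1/4) − 1 ≈ 0.04803.

4.80%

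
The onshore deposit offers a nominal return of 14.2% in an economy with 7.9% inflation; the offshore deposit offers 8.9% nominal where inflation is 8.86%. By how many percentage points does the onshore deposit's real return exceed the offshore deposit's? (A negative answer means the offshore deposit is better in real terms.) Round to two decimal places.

The onshore deposit real return: 1.142/1.079 − 1 = 5.839%.
The offshore deposit real return: 1.089/1.0886 − 1 = 0.037%.
Difference: 5.839 − 0.037 = 5.802 pp.

5.80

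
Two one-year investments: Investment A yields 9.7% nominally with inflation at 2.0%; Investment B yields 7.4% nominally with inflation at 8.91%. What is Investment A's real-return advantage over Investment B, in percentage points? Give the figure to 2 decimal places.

8.94

Investment A real return: 1.097/1.020 − 1 = 7.549%.
Investment B real return: 1.074/1.0891 − 1 = -1.386%.
Difference: 7.549 − (-1.386) = 8.935 pp.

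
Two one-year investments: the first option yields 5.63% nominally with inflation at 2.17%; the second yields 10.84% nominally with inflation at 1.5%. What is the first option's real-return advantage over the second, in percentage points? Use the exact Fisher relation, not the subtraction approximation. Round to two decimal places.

-5.82

The first option real return: 1.0563/1.0217 − 1 = 3.387%.
The second real return: 1.1084/1.015 − 1 = 9.202%.
Difference: 3.387 − 9.202 = -5.815 pp.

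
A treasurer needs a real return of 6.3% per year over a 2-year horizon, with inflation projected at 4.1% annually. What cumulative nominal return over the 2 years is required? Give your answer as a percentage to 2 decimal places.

22.45%

Required annual nominal rate: (1+6.3%)(1+4.1%) − 1 = 10.6583%.
Cumulative over 2 years: (1 + 0.106583)^2 − 1 ≈ 0.22453.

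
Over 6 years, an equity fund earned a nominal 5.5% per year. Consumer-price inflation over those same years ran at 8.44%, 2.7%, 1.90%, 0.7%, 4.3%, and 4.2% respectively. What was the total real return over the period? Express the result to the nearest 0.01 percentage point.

11.02%

Cumulative inflation factor: 1.0844 × 1.027 × 1.0190 × 1.007 × 1.043 × 1.042 ≈ 1.24198.
Nominal growth factor: 1.37884. Real growth factor = 1.37884 / 1.24198 ≈ 1.11019.
Total real return ≈ 11.0195%.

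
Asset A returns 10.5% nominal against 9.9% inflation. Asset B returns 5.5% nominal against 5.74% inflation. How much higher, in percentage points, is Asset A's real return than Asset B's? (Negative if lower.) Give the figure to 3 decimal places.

0.773

Asset A real return: 1.105/1.099 − 1 = 0.5460%.
Asset B real return: 1.055/1.0574 − 1 = -0.2270%.
Difference: 0.5460 − (-0.2270) = 0.7730 pp.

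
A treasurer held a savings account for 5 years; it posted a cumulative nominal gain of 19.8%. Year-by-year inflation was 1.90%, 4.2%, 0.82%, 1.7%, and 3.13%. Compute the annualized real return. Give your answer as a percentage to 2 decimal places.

1.31%

Cumulative inflation factor: 1.0190 × 1.042 × 1.0082 × 1.017 × 1.0313 ≈ 1.12278.
Nominal growth factor: 1.19800. Real growth factor = 1.19800 / 1.12278 ≈ 1.06699.
Annualized: 1.06699^(1/5) − 1 ≈ 0.01305.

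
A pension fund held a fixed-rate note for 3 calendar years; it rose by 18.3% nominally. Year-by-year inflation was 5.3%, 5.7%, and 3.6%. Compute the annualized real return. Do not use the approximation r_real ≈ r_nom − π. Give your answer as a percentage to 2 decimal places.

Cumulative inflation factor: 1.053 × 1.057 × 1.036 ≈ 1.15309.
Nominal growth factor: 1.18300. Real growth factor = 1.18300 / 1.15309 ≈ 1.02594.
Annualized: 1.02594^(1/3) − 1 ≈ 0.00857.

0.86%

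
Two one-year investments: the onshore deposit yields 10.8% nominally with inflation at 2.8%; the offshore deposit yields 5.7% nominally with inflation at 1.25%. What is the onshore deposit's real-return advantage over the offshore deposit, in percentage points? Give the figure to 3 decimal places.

The onshore deposit real return: 1.108/1.028 − 1 = 7.7821%.
The offshore deposit real return: 1.057/1.0125 − 1 = 4.3951%.
Difference: 7.7821 − 4.3951 = 3.3870 pp.

3.387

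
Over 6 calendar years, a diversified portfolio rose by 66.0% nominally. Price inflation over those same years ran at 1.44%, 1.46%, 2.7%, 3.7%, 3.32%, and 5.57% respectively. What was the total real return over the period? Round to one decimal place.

Cumulative inflation factor: 1.0144 × 1.0146 × 1.027 × 1.037 × 1.0332 × 1.0557 ≈ 1.19558.
Nominal growth factor: 1.66000. Real growth factor = 1.66000 / 1.19558 ≈ 1.38845.
Total real return ≈ 38.8449%.

38.8%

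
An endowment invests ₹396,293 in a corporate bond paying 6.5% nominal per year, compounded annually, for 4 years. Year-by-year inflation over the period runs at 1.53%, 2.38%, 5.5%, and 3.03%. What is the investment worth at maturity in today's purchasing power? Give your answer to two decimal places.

Nominal value at maturity: ₹396,293 × (1 + 6.5%)^4 ≈ ₹509,817.61.
Price-level factor over 4 years: 1.0153 × 1.0238 × 1.055 × 1.0303 ≈ 1.1298626981.
Dividing the nominal maturity value by the price-level factor gives the value in today's money.

₹451,220.85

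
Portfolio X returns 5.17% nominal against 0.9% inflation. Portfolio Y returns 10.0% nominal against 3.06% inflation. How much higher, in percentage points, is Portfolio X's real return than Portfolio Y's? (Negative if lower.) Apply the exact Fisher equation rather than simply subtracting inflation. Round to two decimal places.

-2.50

Portfolio X real return: 1.0517/1.009 − 1 = 4.232%.
Portfolio Y real return: 1.100/1.0306 − 1 = 6.734%.
Difference: 4.232 − 6.734 = -2.502 pp.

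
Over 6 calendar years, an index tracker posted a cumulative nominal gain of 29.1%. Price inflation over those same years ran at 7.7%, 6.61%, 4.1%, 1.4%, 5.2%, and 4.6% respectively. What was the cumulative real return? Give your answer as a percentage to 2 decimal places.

Cumulative inflation factor: 1.077 × 1.0661 × 1.041 × 1.014 × 1.052 × 1.046 ≈ 1.33367.
Nominal growth factor: 1.29100. Real growth factor = 1.29100 / 1.33367 ≈ 0.96800.
Total real return ≈ -3.1997%.

-3.20%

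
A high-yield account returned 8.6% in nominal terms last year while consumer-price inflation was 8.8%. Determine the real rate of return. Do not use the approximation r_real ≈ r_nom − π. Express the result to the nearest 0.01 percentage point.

Real return via the Fisher equation: (1 + 8.6%)/(1 + 8.8%) − 1 = 1.086/1.088 − 1 ≈ -0.00184.

-0.18%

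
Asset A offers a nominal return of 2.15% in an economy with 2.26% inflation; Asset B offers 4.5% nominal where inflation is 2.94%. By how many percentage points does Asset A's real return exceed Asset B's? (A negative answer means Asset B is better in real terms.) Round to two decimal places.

Asset A real return: 1.0215/1.0226 − 1 = -0.108%.
Asset B real return: 1.045/1.0294 − 1 = 1.515%.
Difference: -0.108 − 1.515 = -1.623 pp.

-1.62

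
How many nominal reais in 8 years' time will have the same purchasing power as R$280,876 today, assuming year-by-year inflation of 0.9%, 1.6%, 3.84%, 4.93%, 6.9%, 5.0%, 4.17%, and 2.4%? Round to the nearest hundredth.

R$375,641.43

Cumulative price-level factor: 1.009 × 1.016 × 1.0384 × 1.0493 × 1.069 × 1.050 × 1.0417 × 1.024 ≈ 1.3373924021.
Multiplying R$280,876 by the price-level factor gives the future nominal sum.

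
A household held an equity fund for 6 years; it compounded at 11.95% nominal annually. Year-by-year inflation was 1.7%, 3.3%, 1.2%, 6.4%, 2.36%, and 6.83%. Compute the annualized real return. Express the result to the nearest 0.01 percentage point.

Cumulative inflation factor: 1.017 × 1.033 × 1.012 × 1.064 × 1.0236 × 1.0683 ≈ 1.23699.
Nominal growth factor: 1.96854. Real growth factor = 1.96854 / 1.23699 ≈ 1.59139.
Annualized: 1.59139^(1/6) − 1 ≈ 0.08051.

8.05%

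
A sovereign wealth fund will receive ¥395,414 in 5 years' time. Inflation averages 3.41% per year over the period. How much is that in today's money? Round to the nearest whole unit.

Price-level factor over 5 years: (1 + 3.41%)^5 ≈ 1.1825314250.
Purchasing power today: ¥395,414 divided by that factor.

¥334,379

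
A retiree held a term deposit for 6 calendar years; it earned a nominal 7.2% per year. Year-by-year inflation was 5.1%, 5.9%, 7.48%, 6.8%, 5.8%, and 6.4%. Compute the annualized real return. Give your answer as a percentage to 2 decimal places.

Cumulative inflation factor: 1.051 × 1.059 × 1.0748 × 1.068 × 1.058 × 1.064 ≈ 1.43822.
Nominal growth factor: 1.51764. Real growth factor = 1.51764 / 1.43822 ≈ 1.05522.
Annualized: 1.05522^(1/6) − 1 ≈ 0.00900.

0.90%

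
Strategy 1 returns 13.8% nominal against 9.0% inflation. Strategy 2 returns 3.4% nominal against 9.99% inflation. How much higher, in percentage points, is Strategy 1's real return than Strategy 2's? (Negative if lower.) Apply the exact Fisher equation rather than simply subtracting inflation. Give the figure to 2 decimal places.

10.40

Strategy 1 real return: 1.138/1.090 − 1 = 4.404%.
Strategy 2 real return: 1.034/1.0999 − 1 = -5.991%.
Difference: 4.404 − (-5.991) = 10.395 pp.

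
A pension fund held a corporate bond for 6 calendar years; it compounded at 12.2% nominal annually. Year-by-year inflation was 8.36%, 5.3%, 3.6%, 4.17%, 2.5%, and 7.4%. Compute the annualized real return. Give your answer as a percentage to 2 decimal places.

6.65%

Cumulative inflation factor: 1.0836 × 1.053 × 1.036 × 1.0417 × 1.025 × 1.074 ≈ 1.35559.
Nominal growth factor: 1.99507. Real growth factor = 1.99507 / 1.35559 ≈ 1.47173.
Annualized: 1.47173^(1/6) − 1 ≈ 0.06653.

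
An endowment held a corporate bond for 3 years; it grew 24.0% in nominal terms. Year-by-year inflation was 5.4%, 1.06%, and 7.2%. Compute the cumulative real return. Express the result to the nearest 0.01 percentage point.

Cumulative inflation factor: 1.054 × 1.0106 × 1.072 ≈ 1.14186.
Nominal growth factor: 1.24000. Real growth factor = 1.24000 / 1.14186 ≈ 1.08594.
Total real return ≈ 8.5943%.

8.59%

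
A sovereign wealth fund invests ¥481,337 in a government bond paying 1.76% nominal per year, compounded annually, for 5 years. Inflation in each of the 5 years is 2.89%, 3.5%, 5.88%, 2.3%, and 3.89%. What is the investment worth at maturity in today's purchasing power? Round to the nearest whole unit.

¥438,286

Nominal value at maturity: ¥481,337 × (1 + 1.76%)^5 ≈ ¥525,212.
Price-level factor over 5 years: 1.0289 × 1.035 × 1.0588 × 1.023 × 1.0389 ≈ 1.1983310973.
The maturity value deflated by that factor is the answer in today's purchasing power.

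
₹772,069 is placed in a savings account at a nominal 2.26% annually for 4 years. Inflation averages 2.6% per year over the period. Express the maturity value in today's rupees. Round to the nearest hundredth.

₹761,885.71

Nominal value at maturity: ₹772,069 × (1 + 2.26%)^4 ≈ ₹844,265.94.
Price-level factor over 4 years: (1 + 2.6%)^4 ≈ 1.1081267610.
Dividing the nominal maturity value by the price-level factor gives the value in today's money.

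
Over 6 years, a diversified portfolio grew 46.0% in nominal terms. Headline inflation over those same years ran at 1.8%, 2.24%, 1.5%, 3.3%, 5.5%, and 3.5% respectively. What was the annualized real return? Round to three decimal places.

Cumulative inflation factor: 1.018 × 1.0224 × 1.015 × 1.033 × 1.055 × 1.035 ≈ 1.19159.
Nominal growth factor: 1.46000. Real growth factor = 1.46000 / 1.19159 ≈ 1.22525.
Annualized: 1.22525^(1/6) − 1 ≈ 0.03444.

3.444%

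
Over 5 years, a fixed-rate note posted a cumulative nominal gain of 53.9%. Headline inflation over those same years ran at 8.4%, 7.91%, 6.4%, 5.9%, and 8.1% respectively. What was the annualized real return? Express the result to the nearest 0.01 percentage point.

Cumulative inflation factor: 1.084 × 1.0791 × 1.064 × 1.059 × 1.081 ≈ 1.42480.
Nominal growth factor: 1.53900. Real growth factor = 1.53900 / 1.42480 ≈ 1.08015.
Annualized: 1.08015^(1/5) − 1 ≈ 0.01554.

1.55%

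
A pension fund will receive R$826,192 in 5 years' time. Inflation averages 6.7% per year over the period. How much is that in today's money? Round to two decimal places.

R$597,391.29

Price-level factor over 5 years: (1 + 6.7%)^5 ≈ 1.3829997357.
Purchasing power today: R$826,192 divided by that factor.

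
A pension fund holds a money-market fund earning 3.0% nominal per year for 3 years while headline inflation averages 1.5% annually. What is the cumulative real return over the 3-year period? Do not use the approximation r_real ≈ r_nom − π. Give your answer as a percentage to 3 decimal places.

4.499%

The annual real rate is (1+3.0%)/(1+1.5%) − 1 = 1.4778%.
Compounded over 3 years: (1 + 0.014778)^3 − 1 ≈ 0.04499.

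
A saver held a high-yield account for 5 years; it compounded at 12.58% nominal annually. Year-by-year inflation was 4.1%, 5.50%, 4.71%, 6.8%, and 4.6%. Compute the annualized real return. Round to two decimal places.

Cumulative inflation factor: 1.041 × 1.0550 × 1.0471 × 1.068 × 1.046 ≈ 1.28468.
Nominal growth factor: 1.80845. Real growth factor = 1.80845 / 1.28468 ≈ 1.40771.
Annualized: 1.40771^(1/5) − 1 ≈ 0.07079.

7.08%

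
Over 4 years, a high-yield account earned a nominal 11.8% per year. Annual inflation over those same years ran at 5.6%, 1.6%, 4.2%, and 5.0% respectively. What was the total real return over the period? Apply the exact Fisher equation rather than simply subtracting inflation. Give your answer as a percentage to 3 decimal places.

Cumulative inflation factor: 1.056 × 1.016 × 1.042 × 1.050 ≈ 1.17386.
Nominal growth factor: 1.56231. Real growth factor = 1.56231 / 1.17386 ≈ 1.33092.
Total real return ≈ 33.0922%.

33.092%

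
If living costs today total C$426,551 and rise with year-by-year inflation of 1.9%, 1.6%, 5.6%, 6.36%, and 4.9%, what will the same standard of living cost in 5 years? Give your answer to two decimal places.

Cumulative price-level factor: 1.019 × 1.016 × 1.056 × 1.0636 × 1.049 ≈ 1.2197915683.
The nominal amount required is C$426,551 scaled up by that factor.

C$520,303.31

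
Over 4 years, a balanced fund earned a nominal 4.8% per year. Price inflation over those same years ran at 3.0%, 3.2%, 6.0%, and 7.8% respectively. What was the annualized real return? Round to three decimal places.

-0.172%

Cumulative inflation factor: 1.030 × 1.032 × 1.060 × 1.078 ≈ 1.21462.
Nominal growth factor: 1.20627. Real growth factor = 1.20627 / 1.21462 ≈ 0.99312.
Annualized: 0.99312^(1/4) − 1 ≈ -0.00172.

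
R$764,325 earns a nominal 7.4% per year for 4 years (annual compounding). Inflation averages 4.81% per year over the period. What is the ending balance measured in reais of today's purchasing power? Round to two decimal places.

R$842,721.95

Nominal value at maturity: R$764,325 × (1 + 7.4%)^4 ≈ R$1,016,939.67.
Price-level factor over 4 years: (1 + 4.81%)^4 ≈ 1.2067321514.
The maturity value deflated by that factor is the answer in today's purchasing power.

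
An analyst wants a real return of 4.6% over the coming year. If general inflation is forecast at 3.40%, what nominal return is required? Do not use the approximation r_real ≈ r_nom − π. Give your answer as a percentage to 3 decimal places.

8.156%

By the Fisher equation, 1 + r_nom = (1 + 4.6%)(1 + 3.40%) = 1.046 × 1.0340 = 1.081564.
So r_nom = 8.1564%.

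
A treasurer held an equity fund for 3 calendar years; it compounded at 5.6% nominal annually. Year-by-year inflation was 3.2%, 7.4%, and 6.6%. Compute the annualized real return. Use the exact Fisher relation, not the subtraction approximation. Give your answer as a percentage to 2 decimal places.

Cumulative inflation factor: 1.032 × 1.074 × 1.066 ≈ 1.18152.
Nominal growth factor: 1.17758. Real growth factor = 1.17758 / 1.18152 ≈ 0.99667.
Annualized: 0.99667^(1/3) − 1 ≈ -0.00111.

-0.11%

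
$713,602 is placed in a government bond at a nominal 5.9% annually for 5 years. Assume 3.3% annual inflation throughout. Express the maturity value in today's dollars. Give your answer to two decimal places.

$808,042.59

Nominal value at maturity: $713,602 × (1 + 5.9%)^5 ≈ $950,464.41.
Price-level factor over 5 years: (1 + 3.3%)^5 ≈ 1.1762553387.
Dividing the nominal maturity value by the price-level factor gives the value in today's money.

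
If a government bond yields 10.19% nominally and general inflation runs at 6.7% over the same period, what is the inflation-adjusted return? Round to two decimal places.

Real return via the Fisher equation: (1 + 10.19%)/(1 + 6.7%) − 1 = 1.1019/1.067 − 1 ≈ 0.03271.

3.27%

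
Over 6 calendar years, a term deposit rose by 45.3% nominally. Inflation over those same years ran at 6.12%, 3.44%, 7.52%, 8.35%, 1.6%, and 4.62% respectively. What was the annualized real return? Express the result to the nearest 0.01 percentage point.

Cumulative inflation factor: 1.0612 × 1.0344 × 1.0752 × 1.0835 × 1.016 × 1.0462 ≈ 1.35929.
Nominal growth factor: 1.45300. Real growth factor = 1.45300 / 1.35929 ≈ 1.06894.
Annualized: 1.06894^(1/6) − 1 ≈ 0.01117.

1.12%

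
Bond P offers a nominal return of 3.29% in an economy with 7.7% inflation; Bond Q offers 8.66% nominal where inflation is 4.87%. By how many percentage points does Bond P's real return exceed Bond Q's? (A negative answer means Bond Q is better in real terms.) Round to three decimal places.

Bond P real return: 1.0329/1.077 − 1 = -4.0947%.
Bond Q real return: 1.0866/1.0487 − 1 = 3.6140%.
Difference: -4.0947 − 3.6140 = -7.7087 pp.

-7.709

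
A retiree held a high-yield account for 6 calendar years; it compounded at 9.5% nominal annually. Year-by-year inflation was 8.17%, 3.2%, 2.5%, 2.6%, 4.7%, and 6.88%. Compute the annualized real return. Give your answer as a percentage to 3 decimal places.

Cumulative inflation factor: 1.0817 × 1.032 × 1.025 × 1.026 × 1.047 × 1.0688 ≈ 1.31371.
Nominal growth factor: 1.72379. Real growth factor = 1.72379 / 1.31371 ≈ 1.31215.
Annualized: 1.31215^(1/6) − 1 ≈ 0.04632.

4.632%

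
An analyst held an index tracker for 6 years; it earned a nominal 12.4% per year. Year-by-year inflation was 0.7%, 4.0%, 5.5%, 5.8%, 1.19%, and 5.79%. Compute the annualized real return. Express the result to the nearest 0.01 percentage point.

Cumulative inflation factor: 1.007 × 1.040 × 1.055 × 1.058 × 1.0119 × 1.0579 ≈ 1.25136.
Nominal growth factor: 2.01650. Real growth factor = 2.01650 / 1.25136 ≈ 1.61144.
Annualized: 1.61144^(1/6) − 1 ≈ 0.08277.

8.28%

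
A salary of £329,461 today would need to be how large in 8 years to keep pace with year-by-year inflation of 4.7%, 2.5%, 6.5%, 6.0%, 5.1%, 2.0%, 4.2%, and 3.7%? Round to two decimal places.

£462,359.08

Cumulative price-level factor: 1.047 × 1.025 × 1.065 × 1.060 × 1.051 × 1.020 × 1.042 × 1.037 ≈ 1.4033803240.
Multiplying £329,461 by the price-level factor gives the future nominal sum.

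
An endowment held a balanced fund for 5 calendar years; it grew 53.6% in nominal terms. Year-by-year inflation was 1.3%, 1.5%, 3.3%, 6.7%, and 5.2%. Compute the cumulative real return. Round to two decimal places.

Cumulative inflation factor: 1.013 × 1.015 × 1.033 × 1.067 × 1.052 ≈ 1.19222.
Nominal growth factor: 1.53600. Real growth factor = 1.53600 / 1.19222 ≈ 1.28835.
Total real return ≈ 28.8354%.

28.84%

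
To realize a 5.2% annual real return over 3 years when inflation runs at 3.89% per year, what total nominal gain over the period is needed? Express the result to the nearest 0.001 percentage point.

Required annual nominal rate: (1+5.2%)(1+3.89%) − 1 = 9.29228%.
Cumulative over 3 years: (1 + 0.0929228)^3 − 1 ≈ 0.30547.

30.547%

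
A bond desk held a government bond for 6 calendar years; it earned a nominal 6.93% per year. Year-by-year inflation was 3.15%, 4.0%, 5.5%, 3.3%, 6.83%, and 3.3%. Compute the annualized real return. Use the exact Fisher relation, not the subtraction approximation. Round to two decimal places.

Cumulative inflation factor: 1.0315 × 1.040 × 1.055 × 1.033 × 1.0683 × 1.033 ≈ 1.29018.
Nominal growth factor: 1.49485. Real growth factor = 1.49485 / 1.29018 ≈ 1.15864.
Annualized: 1.15864^(1/6) − 1 ≈ 0.02484.

2.48%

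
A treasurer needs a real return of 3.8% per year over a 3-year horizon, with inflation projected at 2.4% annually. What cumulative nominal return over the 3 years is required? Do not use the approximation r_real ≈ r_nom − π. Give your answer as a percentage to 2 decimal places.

20.09%

Required annual nominal rate: (1+3.8%)(1+2.4%) − 1 = 6.2912%.
Cumulative over 3 years: (1 + 0.062912)^3 − 1 ≈ 0.20086.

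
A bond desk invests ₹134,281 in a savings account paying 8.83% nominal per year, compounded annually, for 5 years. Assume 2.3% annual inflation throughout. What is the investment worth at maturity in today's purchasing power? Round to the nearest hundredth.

Nominal value at maturity: ₹134,281 × (1 + 8.83%)^5 ≈ ₹205,001.82.
Price-level factor over 5 years: (1 + 2.3%)^5 ≈ 1.1204130756.
The maturity value deflated by that factor is the answer in today's purchasing power.

₹182,969.86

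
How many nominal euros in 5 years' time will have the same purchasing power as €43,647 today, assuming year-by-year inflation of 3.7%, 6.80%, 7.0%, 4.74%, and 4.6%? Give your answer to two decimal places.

€56,667.29

Cumulative price-level factor: 1.037 × 1.0680 × 1.070 × 1.0474 × 1.046 ≈ 1.2983089198.
Multiplying €43,647 by the price-level factor gives the future nominal sum.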